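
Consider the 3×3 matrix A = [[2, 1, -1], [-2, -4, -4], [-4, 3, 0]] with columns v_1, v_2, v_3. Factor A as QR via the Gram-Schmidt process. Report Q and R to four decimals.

v_1 = (2, -2, -4); ‖v_1‖ = 4.8990, so q_1 = (0.4082, -0.4082, -0.8165).
q_1·v_2 = 0.4082·1 + (-0.4082)·(-4) + (-0.8165)·3 = -0.4082.
u_2 = v_2 + 0.4082·q_1 = (1.1667, -4.1667, 2.6667).
‖u_2‖ = 5.0827, so q_2 = (0.2295, -0.8198, 0.5247).
q_1·v_3 = 0.4082·(-1) + (-0.4082)·(-4) + (-0.8165)·0 = 1.2247; q_2·v_3 = 0.2295·(-1) + (-0.8198)·(-4) + 0.5247·0 = 3.0496.
u_3 = v_3 − 1.2247·q_1 − 3.0496·q_2 = (-2.2000, -1.0000, -0.6000).
‖u_3‖ = 2.4900, so q_3 = (-0.8835, -0.4016, -0.2410).

Q = [[0.4082, 0.2295, -0.8835], [-0.4082, -0.8198, -0.4016], [-0.8165, 0.5247, -0.2410]], R = [[4.8990, -0.4082, 1.2247], [0.0000, 5.0827, 3.0496], [0.0000, 0.0000, 2.4900]]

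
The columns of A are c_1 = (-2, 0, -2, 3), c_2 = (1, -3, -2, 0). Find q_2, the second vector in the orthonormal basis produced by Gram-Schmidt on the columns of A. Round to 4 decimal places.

q_2 = (0.3330, -0.8086, -0.4757, -0.0951)

c_1 = (-2, 0, -2, 3); ‖c_1‖ = 4.1231, so q_1 = (-0.4851, 0.0000, -0.4851, 0.7276).
q_1·c_2 = (-0.4851)·1 + 0.0000·(-3) + (-0.4851)·(-2) + 0.7276·0 = 0.4851.
u_2 = c_2 − 0.4851·q_1 = (1.2353, -3.0000, -1.7647, -0.3529).
‖u_2‖ = 3.7101, so q_2 = (0.3330, -0.8086, -0.4757, -0.0951).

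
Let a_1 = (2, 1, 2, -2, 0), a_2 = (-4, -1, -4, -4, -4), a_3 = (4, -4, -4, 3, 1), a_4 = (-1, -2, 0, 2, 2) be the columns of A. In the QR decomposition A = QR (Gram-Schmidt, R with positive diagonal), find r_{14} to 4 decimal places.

q_1 = a_1/‖a_1‖ = (2, 1, 2, -2, 0)/3.6056 = (0.5547, 0.2774, 0.5547, -0.5547, 0.0000).
r_{14} = q_1·a_4 = -2.2188.

r_{14} = -2.2188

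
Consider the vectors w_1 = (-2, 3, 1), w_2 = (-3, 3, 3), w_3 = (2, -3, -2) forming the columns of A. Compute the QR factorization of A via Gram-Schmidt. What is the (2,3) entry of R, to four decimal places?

w_1 = (-2, 3, 1); ‖w_1‖ = 3.7417, so q_1 = (-0.5345, 0.8018, 0.2673).
q_1·w_2 = (-0.5345)·(-3) + 0.8018·3 + 0.2673·3 = 4.8107.
u_2 = w_2 − 4.8107·q_1 = (-0.4286, -0.8571, 1.7143).
‖u_2‖ = 1.9640, so q_2 = (-0.2182, -0.4364, 0.8729).
r_{23} = q_2·w_3 = -0.8729.

r_{23} = -0.8729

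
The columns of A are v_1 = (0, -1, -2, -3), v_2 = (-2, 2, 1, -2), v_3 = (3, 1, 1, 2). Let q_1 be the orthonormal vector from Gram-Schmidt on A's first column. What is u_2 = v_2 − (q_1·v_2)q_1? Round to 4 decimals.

u_2 = (-2.0000, 2.1429, 1.2857, -1.5714)

v_1 = (0, -1, -2, -3); ‖v_1‖ = 3.7417, so q_1 = (0.0000, -0.2673, -0.5345, -0.8018).
q_1·v_2 = 0.0000·(-2) + (-0.2673)·2 + (-0.5345)·1 + (-0.8018)·(-2) = 0.5345.
u_2 = v_2 − 0.5345·q_1 = (-2.0000, 2.1429, 1.2857, -1.5714).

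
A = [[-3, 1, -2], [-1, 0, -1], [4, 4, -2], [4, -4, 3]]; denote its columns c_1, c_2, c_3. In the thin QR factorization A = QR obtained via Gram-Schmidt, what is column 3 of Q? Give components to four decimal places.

e_3 = (-0.5983, -0.6647, -0.2327, -0.3822)

e_1 = c_1/‖c_1‖ = (-3, -1, 4, 4)/6.4807 = (-0.4629, -0.1543, 0.6172, 0.6172).
r_{12} = e_1·c_2 = -0.4629.
u_2 = c_2 + 0.4629·e_1 = (0.7857, -0.0714, 4.2857, -3.7143).
‖u_2‖ = 5.7259, so e_2 = (0.1372, -0.0125, 0.7485, -0.6487).
r_{13} = e_1·c_3 = 1.6973; r_{23} = e_2·c_3 = -3.7050.
u_3 = c_3 − 1.6973·e_1 + 3.7050·e_2 = (-0.7059, -0.7843, -0.2745, -0.4510).
‖u_3‖ = 1.1799, so e_3 = (-0.5983, -0.6647, -0.2327, -0.3822).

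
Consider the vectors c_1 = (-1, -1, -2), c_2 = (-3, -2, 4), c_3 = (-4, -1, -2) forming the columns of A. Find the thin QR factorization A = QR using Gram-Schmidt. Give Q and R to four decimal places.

c_1 = (-1, -1, -2); ‖c_1‖ = 2.4495, so e_1 = (-0.4082, -0.4082, -0.8165).
e_1·c_2 = (-0.4082)·(-3) + (-0.4082)·(-2) + (-0.8165)·4 = -1.2247.
u_2 = c_2 + 1.2247·e_1 = (-3.5000, -2.5000, 3.0000).
‖u_2‖ = 5.2440, so e_2 = (-0.6674, -0.4767, 0.5721).
e_1·c_3 = (-0.4082)·(-4) + (-0.4082)·(-1) + (-0.8165)·(-2) = 3.6742; e_2·c_3 = (-0.6674)·(-4) + (-0.4767)·(-1) + 0.5721·(-2) = 2.0023.
u_3 = c_3 − 3.6742·e_1 − 2.0023·e_2 = (-1.1636, 1.4545, -0.1455).
‖u_3‖ = 1.8684, so e_3 = (-0.6228, 0.7785, -0.0778).

Q = [[-0.4082, -0.6674, -0.6228], [-0.4082, -0.4767, 0.7785], [-0.8165, 0.5721, -0.0778]], R = [[2.4495, -1.2247, 3.6742], [0.0000, 5.2440, 2.0023], [0.0000, 0.0000, 1.8684]]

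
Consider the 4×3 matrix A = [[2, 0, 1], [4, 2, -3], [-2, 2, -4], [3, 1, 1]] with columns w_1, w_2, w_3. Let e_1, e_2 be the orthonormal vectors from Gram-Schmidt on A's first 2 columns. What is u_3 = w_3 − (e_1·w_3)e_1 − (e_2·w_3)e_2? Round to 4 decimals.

e_1 = w_1/‖w_1‖ = (2, 4, -2, 3)/5.7446 = (0.3482, 0.6963, -0.3482, 0.5222).
r_{12} = e_1·w_2 = 1.2185.
u_2 = w_2 − 1.2185·e_1 = (-0.4242, 1.1515, 2.4242, 0.3636).
‖u_2‖ = 2.7414, so e_2 = (-0.1548, 0.4200, 0.8843, 0.1326).
r_{13} = e_1·w_3 = 0.1741; r_{23} = e_2·w_3 = -4.8195.
u_3 = w_3 − 0.1741·e_1 + 4.8195·e_2 = (0.1935, -1.0968, 0.3226, 1.5484).

u_3 = (0.1935, -1.0968, 0.3226, 1.5484)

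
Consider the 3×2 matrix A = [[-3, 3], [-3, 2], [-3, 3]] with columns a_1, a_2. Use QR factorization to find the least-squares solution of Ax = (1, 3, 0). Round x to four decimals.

x = (-2.6667, -2.5000)

e_1 = a_1/‖a_1‖ = (-3, -3, -3)/5.1962 = (-0.5774, -0.5774, -0.5774).
r_{12} = e_1·a_2 = -4.6188.
u_2 = a_2 + 4.6188·e_1 = (0.3333, -0.6667, 0.3333).
‖u_2‖ = 0.8165, so e_2 = (0.4082, -0.8165, 0.4082).
Qᵀb = (-2.3094, -2.0412).
Back-substitute: x_2 = -2.0412/0.8165 = -2.5000.
x_1 = (-2.3094 + 4.6188·(-2.5000))/5.1962 = -2.6667.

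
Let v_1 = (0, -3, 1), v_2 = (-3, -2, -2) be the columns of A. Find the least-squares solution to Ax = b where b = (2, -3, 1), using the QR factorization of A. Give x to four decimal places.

x = (1.1558, -0.3896)

e_1 = v_1/‖v_1‖ = (0, -3, 1)/3.1623 = (0.0000, -0.9487, 0.3162).
r_{12} = e_1·v_2 = 1.2649.
u_2 = v_2 − 1.2649·e_1 = (-3.0000, -0.8000, -2.4000).
‖u_2‖ = 3.9243, so e_2 = (-0.7645, -0.2039, -0.6116).
Qᵀb = (3.1623, -1.5289).
Back-substitute: x_2 = -1.5289/3.9243 = -0.3896.
x_1 = (3.1623 − 1.2649·(-0.3896))/3.1623 = 1.1558.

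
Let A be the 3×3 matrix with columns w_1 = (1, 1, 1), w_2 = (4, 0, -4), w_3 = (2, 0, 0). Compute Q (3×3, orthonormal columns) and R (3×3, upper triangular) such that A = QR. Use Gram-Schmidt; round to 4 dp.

w_1 = (1, 1, 1); ‖w_1‖ = 1.7321, so e_1 = (0.5774, 0.5774, 0.5774).
e_1·w_2 = 0.5774·4 + 0.5774·0 + 0.5774·(-4) = 0.0000.
u_2 = w_2 + 0.0000·e_1 = (4.0000, 0.0000, -4.0000).
‖u_2‖ = 5.6569, so e_2 = (0.7071, 0.0000, -0.7071).
e_1·w_3 = 0.5774·2 + 0.5774·0 + 0.5774·0 = 1.1547; e_2·w_3 = 0.7071·2 + 0.0000·0 + (-0.7071)·0 = 1.4142.
u_3 = w_3 − 1.1547·e_1 − 1.4142·e_2 = (0.3333, -0.6667, 0.3333).
‖u_3‖ = 0.8165, so e_3 = (0.4082, -0.8165, 0.4082).

Q = [[0.5774, 0.7071, 0.4082], [0.5774, 0.0000, -0.8165], [0.5774, -0.7071, 0.4082]], R = [[1.7321, 0.0000, 1.1547], [0.0000, 5.6569, 1.4142], [0.0000, 0.0000, 0.8165]]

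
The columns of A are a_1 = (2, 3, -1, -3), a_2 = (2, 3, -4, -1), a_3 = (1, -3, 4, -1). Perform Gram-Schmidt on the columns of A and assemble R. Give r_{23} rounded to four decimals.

a_1 = (2, 3, -1, -3); ‖a_1‖ = 4.7958, so e_1 = (0.4170, 0.6255, -0.2085, -0.6255).
e_1·a_2 = 0.4170·2 + 0.6255·3 + (-0.2085)·(-4) + (-0.6255)·(-1) = 4.1703.
u_2 = a_2 − 4.1703·e_1 = (0.2609, 0.3913, -3.1304, 1.6087).
‖u_2‖ = 3.5509, so e_2 = (0.0735, 0.1102, -0.8816, 0.4530).
r_{23} = e_2·a_3 = -4.2366.

r_{23} = -4.2366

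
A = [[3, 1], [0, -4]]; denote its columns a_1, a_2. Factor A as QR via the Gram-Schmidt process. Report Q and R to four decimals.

q_1 = a_1/‖a_1‖ = (3, 0)/3.0000 = (1.0000, 0.0000).
r_{12} = q_1·a_2 = 1.0000.
u_2 = a_2 − 1.0000·q_1 = (0.0000, -4.0000).
‖u_2‖ = 4.0000, so q_2 = (0.0000, -1.0000).

Q = [[1.0000, 0.0000], [0.0000, -1.0000]], R = [[3.0000, 1.0000], [0.0000, 4.0000]]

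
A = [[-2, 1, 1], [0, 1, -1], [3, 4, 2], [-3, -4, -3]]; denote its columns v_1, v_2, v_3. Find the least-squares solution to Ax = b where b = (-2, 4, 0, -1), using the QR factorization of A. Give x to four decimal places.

e_1 = v_1/‖v_1‖ = (-2, 0, 3, -3)/4.6904 = (-0.4264, 0.0000, 0.6396, -0.6396).
r_{12} = e_1·v_2 = 4.6904.
u_2 = v_2 − 4.6904·e_1 = (3.0000, 1.0000, 1.0000, -1.0000).
‖u_2‖ = 3.4641, so e_2 = (0.8660, 0.2887, 0.2887, -0.2887).
r_{13} = e_1·v_3 = 2.7716; r_{23} = e_2·v_3 = 2.0207.
u_3 = v_3 − 2.7716·e_1 − 2.0207·e_2 = (0.4318, -1.5833, -0.3561, -0.6439).
‖u_3‖ = 1.7986, so e_3 = (0.2401, -0.8803, -0.1980, -0.3580).
Qᵀb = (1.4924, -0.2887, -3.6435).
Back-substitute: x_3 = -3.6435/1.7986 = -2.0258.
x_2 = (-0.2887 − 2.0207·(-2.0258))/3.4641 = 1.0984.
x_1 = (1.4924 − 4.6904·1.0984 − 2.7716·(-2.0258))/4.6904 = 0.4169.

x = (0.4169, 1.0984, -2.0258)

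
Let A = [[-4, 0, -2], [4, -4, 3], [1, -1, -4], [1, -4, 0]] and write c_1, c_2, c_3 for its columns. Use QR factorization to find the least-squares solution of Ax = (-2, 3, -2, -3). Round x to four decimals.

x = (0.4687, 0.5056, 0.6050)

c_1 = (-4, 4, 1, 1); ‖c_1‖ = 5.8310, so e_1 = (-0.6860, 0.6860, 0.1715, 0.1715).
e_1·c_2 = (-0.6860)·0 + 0.6860·(-4) + 0.1715·(-1) + 0.1715·(-4) = -3.6015.
u_2 = c_2 + 3.6015·e_1 = (-2.4706, -1.5294, -0.3824, -3.3824).
‖u_2‖ = 4.4754, so e_2 = (-0.5520, -0.3417, -0.0854, -0.7558).
e_1·c_3 = (-0.6860)·(-2) + 0.6860·3 + 0.1715·(-4) + 0.1715·0 = 2.7440; e_2·c_3 = (-0.5520)·(-2) + (-0.3417)·3 + (-0.0854)·(-4) + (-0.7558)·0 = 0.4206.
u_3 = c_3 − 2.7440·e_1 − 0.4206·e_2 = (0.1145, 1.2614, -4.4347, -0.1527).
‖u_3‖ = 4.6145, so e_3 = (0.0248, 0.2734, -0.9610, -0.0331).
Qᵀb = (2.5725, 2.5170, 2.7917).
Back-substitute: x_3 = 2.7917/4.6145 = 0.6050.
x_2 = (2.5170 − 0.4206·0.6050)/4.4754 = 0.5056.
x_1 = (2.5725 + 3.6015·0.5056 − 2.7440·0.6050)/5.8310 = 0.4687.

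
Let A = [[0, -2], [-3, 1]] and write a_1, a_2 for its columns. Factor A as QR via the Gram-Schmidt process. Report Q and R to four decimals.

a_1 = (0, -3); ‖a_1‖ = 3.0000, so q_1 = (0.0000, -1.0000).
q_1·a_2 = 0.0000·(-2) + (-1.0000)·1 = -1.0000.
u_2 = a_2 + 1.0000·q_1 = (-2.0000, 0.0000).
‖u_2‖ = 2.0000, so q_2 = (-1.0000, 0.0000).

Q = [[0.0000, -1.0000], [-1.0000, 0.0000]], R = [[3.0000, -1.0000], [0.0000, 2.0000]]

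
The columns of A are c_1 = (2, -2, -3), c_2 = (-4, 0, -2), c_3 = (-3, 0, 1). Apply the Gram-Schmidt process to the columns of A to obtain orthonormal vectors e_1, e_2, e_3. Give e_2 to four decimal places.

e_2 = (-0.8468, -0.0529, -0.5293)

c_1 = (2, -2, -3); ‖c_1‖ = 4.1231, so e_1 = (0.4851, -0.4851, -0.7276).
e_1·c_2 = 0.4851·(-4) + (-0.4851)·0 + (-0.7276)·(-2) = -0.4851.
u_2 = c_2 + 0.4851·e_1 = (-3.7647, -0.2353, -2.3529).
‖u_2‖ = 4.4458, so e_2 = (-0.8468, -0.0529, -0.5293).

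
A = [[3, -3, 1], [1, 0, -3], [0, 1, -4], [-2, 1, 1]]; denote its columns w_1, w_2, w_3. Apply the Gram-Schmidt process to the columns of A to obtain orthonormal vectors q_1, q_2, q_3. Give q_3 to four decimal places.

q_3 = (-0.4113, -0.2154, -0.5092, -0.7247)

w_1 = (3, 1, 0, -2); ‖w_1‖ = 3.7417, so q_1 = (0.8018, 0.2673, 0.0000, -0.5345).
q_1·w_2 = 0.8018·(-3) + 0.2673·0 + 0.0000·1 + (-0.5345)·1 = -2.9399.
u_2 = w_2 + 2.9399·q_1 = (-0.6429, 0.7857, 1.0000, -0.5714).
‖u_2‖ = 1.5353, so q_2 = (-0.4187, 0.5118, 0.6513, -0.3722).
q_1·w_3 = 0.8018·1 + 0.2673·(-3) + 0.0000·(-4) + (-0.5345)·1 = -0.5345; q_2·w_3 = (-0.4187)·1 + 0.5118·(-3) + 0.6513·(-4) + (-0.3722)·1 = -4.9316.
u_3 = w_3 + 0.5345·q_1 + 4.9316·q_2 = (-0.6364, -0.3333, -0.7879, -1.1212).
‖u_3‖ = 1.5472, so q_3 = (-0.4113, -0.2154, -0.5092, -0.7247).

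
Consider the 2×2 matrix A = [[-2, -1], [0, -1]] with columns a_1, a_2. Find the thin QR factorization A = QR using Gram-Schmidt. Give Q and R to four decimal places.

a_1 = (-2, 0); ‖a_1‖ = 2.0000, so e_1 = (-1.0000, 0.0000).
e_1·a_2 = (-1.0000)·(-1) + 0.0000·(-1) = 1.0000.
u_2 = a_2 − 1.0000·e_1 = (0.0000, -1.0000).
‖u_2‖ = 1.0000, so e_2 = (0.0000, -1.0000).

Q = [[-1.0000, 0.0000], [0.0000, -1.0000]], R = [[2.0000, 1.0000], [0.0000, 1.0000]]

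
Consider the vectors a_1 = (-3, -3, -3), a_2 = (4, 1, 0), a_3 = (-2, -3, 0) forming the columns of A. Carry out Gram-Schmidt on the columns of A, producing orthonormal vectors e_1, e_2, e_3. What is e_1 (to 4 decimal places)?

e_1 = a_1/‖a_1‖ = (-3, -3, -3)/5.1962 = (-0.5774, -0.5774, -0.5774).

e_1 = (-0.5774, -0.5774, -0.5774)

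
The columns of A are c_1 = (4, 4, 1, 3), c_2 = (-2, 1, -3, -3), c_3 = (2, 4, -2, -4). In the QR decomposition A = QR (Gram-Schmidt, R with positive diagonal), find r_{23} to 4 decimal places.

c_1 = (4, 4, 1, 3); ‖c_1‖ = 6.4807, so e_1 = (0.6172, 0.6172, 0.1543, 0.4629).
e_1·c_2 = 0.6172·(-2) + 0.6172·1 + 0.1543·(-3) + 0.4629·(-3) = -2.4689.
u_2 = c_2 + 2.4689·e_1 = (-0.4762, 2.5238, -2.6190, -1.8571).
‖u_2‖ = 4.1115, so e_2 = (-0.1158, 0.6138, -0.6370, -0.4517).
r_{23} = e_2·c_3 = 5.3045.

r_{23} = 5.3045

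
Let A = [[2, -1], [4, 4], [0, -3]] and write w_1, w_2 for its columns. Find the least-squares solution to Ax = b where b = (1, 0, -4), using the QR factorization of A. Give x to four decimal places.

q_1 = w_1/‖w_1‖ = (2, 4, 0)/4.4721 = (0.4472, 0.8944, 0.0000).
r_{12} = q_1·w_2 = 3.1305.
u_2 = w_2 − 3.1305·q_1 = (-2.4000, 1.2000, -3.0000).
‖u_2‖ = 4.0249, so q_2 = (-0.5963, 0.2981, -0.7454).
Qᵀb = (0.4472, 2.3851).
Back-substitute: x_2 = 2.3851/4.0249 = 0.5926.
x_1 = (0.4472 − 3.1305·0.5926)/4.4721 = -0.3148.

x = (-0.3148, 0.5926)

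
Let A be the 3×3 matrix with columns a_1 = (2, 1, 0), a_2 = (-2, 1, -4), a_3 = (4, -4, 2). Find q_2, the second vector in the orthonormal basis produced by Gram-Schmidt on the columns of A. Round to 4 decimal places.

a_1 = (2, 1, 0); ‖a_1‖ = 2.2361, so q_1 = (0.8944, 0.4472, 0.0000).
q_1·a_2 = 0.8944·(-2) + 0.4472·1 + 0.0000·(-4) = -1.3416.
u_2 = a_2 + 1.3416·q_1 = (-0.8000, 1.6000, -4.0000).
‖u_2‖ = 4.3818, so q_2 = (-0.1826, 0.3651, -0.9129).

q_2 = (-0.1826, 0.3651, -0.9129)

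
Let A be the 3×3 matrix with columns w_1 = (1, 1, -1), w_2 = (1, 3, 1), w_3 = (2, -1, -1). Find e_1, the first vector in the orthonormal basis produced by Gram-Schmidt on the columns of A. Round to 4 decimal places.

e_1 = w_1/‖w_1‖ = (1, 1, -1)/1.7321 = (0.5774, 0.5774, -0.5774).

e_1 = (0.5774, 0.5774, -0.5774)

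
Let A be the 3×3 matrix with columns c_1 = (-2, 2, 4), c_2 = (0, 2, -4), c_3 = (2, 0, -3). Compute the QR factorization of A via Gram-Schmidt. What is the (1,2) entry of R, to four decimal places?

c_1 = (-2, 2, 4); ‖c_1‖ = 4.8990, so q_1 = (-0.4082, 0.4082, 0.8165).
r_{12} = q_1·c_2 = -2.4495.

r_{12} = -2.4495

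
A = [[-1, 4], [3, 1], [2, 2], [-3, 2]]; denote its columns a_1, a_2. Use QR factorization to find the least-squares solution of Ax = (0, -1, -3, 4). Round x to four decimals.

x = (-0.9223, -0.0707)

e_1 = a_1/‖a_1‖ = (-1, 3, 2, -3)/4.7958 = (-0.2085, 0.6255, 0.4170, -0.6255).
r_{12} = e_1·a_2 = -0.6255.
u_2 = a_2 + 0.6255·e_1 = (3.8696, 1.3913, 2.2609, 1.6087).
‖u_2‖ = 4.9607, so e_2 = (0.7800, 0.2805, 0.4558, 0.3243).
Qᵀb = (-4.3788, -0.3506).
Back-substitute: x_2 = -0.3506/4.9607 = -0.0707.
x_1 = (-4.3788 + 0.6255·(-0.0707))/4.7958 = -0.9223.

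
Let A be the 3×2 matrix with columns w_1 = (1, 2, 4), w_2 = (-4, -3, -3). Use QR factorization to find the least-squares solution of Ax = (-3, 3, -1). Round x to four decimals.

x = (0.4261, 0.4522)

e_1 = w_1/‖w_1‖ = (1, 2, 4)/4.5826 = (0.2182, 0.4364, 0.8729).
r_{12} = e_1·w_2 = -4.8008.
u_2 = w_2 + 4.8008·e_1 = (-2.9524, -0.9048, 1.1905).
‖u_2‖ = 3.3094, so e_2 = (-0.8921, -0.2734, 0.3597).
Qᵀb = (-0.2182, 1.4964).
Back-substitute: x_2 = 1.4964/3.3094 = 0.4522.
x_1 = (-0.2182 + 4.8008·0.4522)/4.5826 = 0.4261.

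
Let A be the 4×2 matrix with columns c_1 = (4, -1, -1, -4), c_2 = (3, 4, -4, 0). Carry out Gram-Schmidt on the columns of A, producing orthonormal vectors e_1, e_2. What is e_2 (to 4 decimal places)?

e_2 = (0.2619, 0.7179, -0.6015, 0.2328)

c_1 = (4, -1, -1, -4); ‖c_1‖ = 5.8310, so e_1 = (0.6860, -0.1715, -0.1715, -0.6860).
e_1·c_2 = 0.6860·3 + (-0.1715)·4 + (-0.1715)·(-4) + (-0.6860)·0 = 2.0580.
u_2 = c_2 − 2.0580·e_1 = (1.5882, 4.3529, -3.6471, 1.4118).
‖u_2‖ = 6.0634, so e_2 = (0.2619, 0.7179, -0.6015, 0.2328).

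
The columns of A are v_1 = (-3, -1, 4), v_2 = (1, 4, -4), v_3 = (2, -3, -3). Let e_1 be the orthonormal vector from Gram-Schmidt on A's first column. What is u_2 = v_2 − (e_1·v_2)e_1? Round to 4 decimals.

u_2 = (-1.6538, 3.1154, -0.4615)

v_1 = (-3, -1, 4); ‖v_1‖ = 5.0990, so e_1 = (-0.5883, -0.1961, 0.7845).
e_1·v_2 = (-0.5883)·1 + (-0.1961)·4 + 0.7845·(-4) = -4.5107.
u_2 = v_2 + 4.5107·e_1 = (-1.6538, 3.1154, -0.4615).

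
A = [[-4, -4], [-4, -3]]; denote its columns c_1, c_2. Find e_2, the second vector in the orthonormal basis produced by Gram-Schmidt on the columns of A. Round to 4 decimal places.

c_1 = (-4, -4); ‖c_1‖ = 5.6569, so e_1 = (-0.7071, -0.7071).
e_1·c_2 = (-0.7071)·(-4) + (-0.7071)·(-3) = 4.9497.
u_2 = c_2 − 4.9497·e_1 = (-0.5000, 0.5000).
‖u_2‖ = 0.7071, so e_2 = (-0.7071, 0.7071).

e_2 = (-0.7071, 0.7071)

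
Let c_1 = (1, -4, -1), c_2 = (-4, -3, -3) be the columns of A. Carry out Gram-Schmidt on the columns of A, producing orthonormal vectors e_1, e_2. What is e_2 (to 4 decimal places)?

e_1 = c_1/‖c_1‖ = (1, -4, -1)/4.2426 = (0.2357, -0.9428, -0.2357).
r_{12} = e_1·c_2 = 2.5927.
u_2 = c_2 − 2.5927·e_1 = (-4.6111, -0.5556, -2.3889).
‖u_2‖ = 5.2228, so e_2 = (-0.8829, -0.1064, -0.4574).

e_2 = (-0.8829, -0.1064, -0.4574)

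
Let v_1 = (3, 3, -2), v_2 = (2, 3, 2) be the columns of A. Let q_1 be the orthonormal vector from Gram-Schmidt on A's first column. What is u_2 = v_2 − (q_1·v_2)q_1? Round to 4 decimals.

u_2 = (0.5000, 1.5000, 3.0000)

q_1 = v_1/‖v_1‖ = (3, 3, -2)/4.6904 = (0.6396, 0.6396, -0.4264).
r_{12} = q_1·v_2 = 2.3452.
u_2 = v_2 − 2.3452·q_1 = (0.5000, 1.5000, 3.0000).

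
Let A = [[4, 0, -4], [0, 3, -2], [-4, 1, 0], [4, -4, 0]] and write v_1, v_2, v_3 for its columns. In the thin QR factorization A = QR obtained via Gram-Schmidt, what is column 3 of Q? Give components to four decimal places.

e_3 = (-0.6227, 0.0639, -0.7665, -0.1437)

v_1 = (4, 0, -4, 4); ‖v_1‖ = 6.9282, so e_1 = (0.5774, 0.0000, -0.5774, 0.5774).
e_1·v_2 = 0.5774·0 + 0.0000·3 + (-0.5774)·1 + 0.5774·(-4) = -2.8868.
u_2 = v_2 + 2.8868·e_1 = (1.6667, 3.0000, -0.6667, -2.3333).
‖u_2‖ = 4.2032, so e_2 = (0.3965, 0.7137, -0.1586, -0.5551).
e_1·v_3 = 0.5774·(-4) + 0.0000·(-2) + (-0.5774)·0 + 0.5774·0 = -2.3094; e_2·v_3 = 0.3965·(-4) + 0.7137·(-2) + (-0.1586)·0 + (-0.5551)·0 = -3.0136.
u_3 = v_3 + 2.3094·e_1 + 3.0136·e_2 = (-1.4717, 0.1509, -1.8113, -0.3396).
‖u_3‖ = 2.3632, so e_3 = (-0.6227, 0.0639, -0.7665, -0.1437).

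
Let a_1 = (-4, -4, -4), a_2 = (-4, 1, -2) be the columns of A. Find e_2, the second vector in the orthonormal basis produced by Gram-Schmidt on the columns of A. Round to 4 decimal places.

a_1 = (-4, -4, -4); ‖a_1‖ = 6.9282, so e_1 = (-0.5774, -0.5774, -0.5774).
e_1·a_2 = (-0.5774)·(-4) + (-0.5774)·1 + (-0.5774)·(-2) = 2.8868.
u_2 = a_2 − 2.8868·e_1 = (-2.3333, 2.6667, -0.3333).
‖u_2‖ = 3.5590, so e_2 = (-0.6556, 0.7493, -0.0937).

e_2 = (-0.6556, 0.7493, -0.0937)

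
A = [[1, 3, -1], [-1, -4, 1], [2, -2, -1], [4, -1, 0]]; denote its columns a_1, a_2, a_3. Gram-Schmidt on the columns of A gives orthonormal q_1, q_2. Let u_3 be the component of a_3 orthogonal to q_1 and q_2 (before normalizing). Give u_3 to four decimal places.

a_1 = (1, -1, 2, 4); ‖a_1‖ = 4.6904, so q_1 = (0.2132, -0.2132, 0.4264, 0.8528).
q_1·a_2 = 0.2132·3 + (-0.2132)·(-4) + 0.4264·(-2) + 0.8528·(-1) = -0.2132.
u_2 = a_2 + 0.2132·q_1 = (3.0455, -4.0455, -1.9091, -0.8182).
‖u_2‖ = 5.4731, so q_2 = (0.5564, -0.7392, -0.3488, -0.1495).
q_1·a_3 = 0.2132·(-1) + (-0.2132)·1 + 0.4264·(-1) + 0.8528·0 = -0.8528; q_2·a_3 = 0.5564·(-1) + (-0.7392)·1 + (-0.3488)·(-1) + (-0.1495)·0 = -0.9468.
u_3 = a_3 + 0.8528·q_1 + 0.9468·q_2 = (-0.2914, 0.1184, -0.9666, 0.5857).

u_3 = (-0.2914, 0.1184, -0.9666, 0.5857)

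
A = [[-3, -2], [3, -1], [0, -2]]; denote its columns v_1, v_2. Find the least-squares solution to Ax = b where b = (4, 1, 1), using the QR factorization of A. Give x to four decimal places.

v_1 = (-3, 3, 0); ‖v_1‖ = 4.2426, so q_1 = (-0.7071, 0.7071, 0.0000).
q_1·v_2 = (-0.7071)·(-2) + 0.7071·(-1) + 0.0000·(-2) = 0.7071.
u_2 = v_2 − 0.7071·q_1 = (-1.5000, -1.5000, -2.0000).
‖u_2‖ = 2.9155, so q_2 = (-0.5145, -0.5145, -0.6860).
Qᵀb = (-2.1213, -3.2585).
Back-substitute: x_2 = -3.2585/2.9155 = -1.1176.
x_1 = (-2.1213 − 0.7071·(-1.1176))/4.2426 = -0.3137.

x = (-0.3137, -1.1176)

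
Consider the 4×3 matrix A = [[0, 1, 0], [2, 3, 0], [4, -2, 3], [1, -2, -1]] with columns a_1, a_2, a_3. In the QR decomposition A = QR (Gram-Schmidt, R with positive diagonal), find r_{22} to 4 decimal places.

r_{22} = 4.1519

a_1 = (0, 2, 4, 1); ‖a_1‖ = 4.5826, so q_1 = (0.0000, 0.4364, 0.8729, 0.2182).
q_1·a_2 = 0.0000·1 + 0.4364·3 + 0.8729·(-2) + 0.2182·(-2) = -0.8729.
u_2 = a_2 + 0.8729·q_1 = (1.0000, 3.3810, -1.2381, -1.8095).
r_{22} = ‖u_2‖ = 4.1519.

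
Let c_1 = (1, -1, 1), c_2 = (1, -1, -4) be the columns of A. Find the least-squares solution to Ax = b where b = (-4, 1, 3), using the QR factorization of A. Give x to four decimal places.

c_1 = (1, -1, 1); ‖c_1‖ = 1.7321, so e_1 = (0.5774, -0.5774, 0.5774).
e_1·c_2 = 0.5774·1 + (-0.5774)·(-1) + 0.5774·(-4) = -1.1547.
u_2 = c_2 + 1.1547·e_1 = (1.6667, -1.6667, -3.3333).
‖u_2‖ = 4.0825, so e_2 = (0.4082, -0.4082, -0.8165).
Qᵀb = (-1.1547, -4.4907).
Back-substitute: x_2 = -4.4907/4.0825 = -1.1000.
x_1 = (-1.1547 + 1.1547·(-1.1000))/1.7321 = -1.4000.

x = (-1.4000, -1.1000)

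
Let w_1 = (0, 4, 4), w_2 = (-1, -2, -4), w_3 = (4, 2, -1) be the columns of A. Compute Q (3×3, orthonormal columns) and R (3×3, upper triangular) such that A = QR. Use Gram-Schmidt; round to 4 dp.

Q = [[0.0000, -0.5774, 0.8165], [0.7071, 0.5774, 0.4082], [0.7071, -0.5774, -0.4082]], R = [[5.6569, -4.2426, 0.7071], [0.0000, 1.7321, -0.5774], [0.0000, 0.0000, 4.4907]]

w_1 = (0, 4, 4); ‖w_1‖ = 5.6569, so q_1 = (0.0000, 0.7071, 0.7071).
q_1·w_2 = 0.0000·(-1) + 0.7071·(-2) + 0.7071·(-4) = -4.2426.
u_2 = w_2 + 4.2426·q_1 = (-1.0000, 1.0000, -1.0000).
‖u_2‖ = 1.7321, so q_2 = (-0.5774, 0.5774, -0.5774).
q_1·w_3 = 0.0000·4 + 0.7071·2 + 0.7071·(-1) = 0.7071; q_2·w_3 = (-0.5774)·4 + 0.5774·2 + (-0.5774)·(-1) = -0.5774.
u_3 = w_3 − 0.7071·q_1 + 0.5774·q_2 = (3.6667, 1.8333, -1.8333).
‖u_3‖ = 4.4907, so q_3 = (0.8165, 0.4082, -0.4082).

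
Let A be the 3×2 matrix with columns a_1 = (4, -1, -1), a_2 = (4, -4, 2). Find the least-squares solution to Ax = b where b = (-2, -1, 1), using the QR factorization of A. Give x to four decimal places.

q_1 = a_1/‖a_1‖ = (4, -1, -1)/4.2426 = (0.9428, -0.2357, -0.2357).
r_{12} = q_1·a_2 = 4.2426.
u_2 = a_2 − 4.2426·q_1 = (0.0000, -3.0000, 3.0000).
‖u_2‖ = 4.2426, so q_2 = (0.0000, -0.7071, 0.7071).
Qᵀb = (-1.8856, 1.4142).
Back-substitute: x_2 = 1.4142/4.2426 = 0.3333.
x_1 = (-1.8856 − 4.2426·0.3333)/4.2426 = -0.7778.

x = (-0.7778, 0.3333)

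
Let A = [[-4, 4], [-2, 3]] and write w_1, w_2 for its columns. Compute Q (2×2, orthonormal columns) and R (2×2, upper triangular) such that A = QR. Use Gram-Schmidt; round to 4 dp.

w_1 = (-4, -2); ‖w_1‖ = 4.4721, so e_1 = (-0.8944, -0.4472).
e_1·w_2 = (-0.8944)·4 + (-0.4472)·3 = -4.9193.
u_2 = w_2 + 4.9193·e_1 = (-0.4000, 0.8000).
‖u_2‖ = 0.8944, so e_2 = (-0.4472, 0.8944).

Q = [[-0.8944, -0.4472], [-0.4472, 0.8944]], R = [[4.4721, -4.9193], [0.0000, 0.8944]]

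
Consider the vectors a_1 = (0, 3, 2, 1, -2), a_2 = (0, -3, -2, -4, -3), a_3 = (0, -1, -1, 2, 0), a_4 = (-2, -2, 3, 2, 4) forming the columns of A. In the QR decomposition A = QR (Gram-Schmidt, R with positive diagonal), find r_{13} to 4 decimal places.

e_1 = a_1/‖a_1‖ = (0, 3, 2, 1, -2)/4.2426 = (0.0000, 0.7071, 0.4714, 0.2357, -0.4714).
r_{13} = e_1·a_3 = -0.7071.

r_{13} = -0.7071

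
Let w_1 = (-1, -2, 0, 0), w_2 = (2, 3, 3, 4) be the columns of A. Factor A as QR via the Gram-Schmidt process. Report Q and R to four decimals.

Q = [[-0.4472, 0.0797], [-0.8944, -0.0398], [0.0000, 0.5976], [0.0000, 0.7968]], R = [[2.2361, -3.5777], [0.0000, 5.0200]]

q_1 = w_1/‖w_1‖ = (-1, -2, 0, 0)/2.2361 = (-0.4472, -0.8944, 0.0000, 0.0000).
r_{12} = q_1·w_2 = -3.5777.
u_2 = w_2 + 3.5777·q_1 = (0.4000, -0.2000, 3.0000, 4.0000).
‖u_2‖ = 5.0200, so q_2 = (0.0797, -0.0398, 0.5976, 0.7968).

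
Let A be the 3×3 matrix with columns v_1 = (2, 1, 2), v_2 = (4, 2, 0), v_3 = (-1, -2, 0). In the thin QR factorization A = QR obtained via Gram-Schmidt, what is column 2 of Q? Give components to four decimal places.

v_1 = (2, 1, 2); ‖v_1‖ = 3.0000, so e_1 = (0.6667, 0.3333, 0.6667).
e_1·v_2 = 0.6667·4 + 0.3333·2 + 0.6667·0 = 3.3333.
u_2 = v_2 − 3.3333·e_1 = (1.7778, 0.8889, -2.2222).
‖u_2‖ = 2.9814, so e_2 = (0.5963, 0.2981, -0.7454).

e_2 = (0.5963, 0.2981, -0.7454)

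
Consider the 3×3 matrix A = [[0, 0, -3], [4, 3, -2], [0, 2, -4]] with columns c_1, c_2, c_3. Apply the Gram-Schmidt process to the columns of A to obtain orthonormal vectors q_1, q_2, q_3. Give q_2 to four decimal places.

q_2 = (0.0000, 0.0000, 1.0000)

c_1 = (0, 4, 0); ‖c_1‖ = 4.0000, so q_1 = (0.0000, 1.0000, 0.0000).
q_1·c_2 = 0.0000·0 + 1.0000·3 + 0.0000·2 = 3.0000.
u_2 = c_2 − 3.0000·q_1 = (0.0000, 0.0000, 2.0000).
‖u_2‖ = 2.0000, so q_2 = (0.0000, 0.0000, 1.0000).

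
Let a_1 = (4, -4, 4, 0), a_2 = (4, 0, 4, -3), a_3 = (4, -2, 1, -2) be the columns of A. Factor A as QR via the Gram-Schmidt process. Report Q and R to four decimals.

Q = [[0.5774, 0.3007, 0.4802], [-0.5774, 0.6013, -0.2714], [0.5774, 0.3007, -0.7516], [0.0000, -0.6765, -0.3619]], R = [[6.9282, 4.6188, 4.0415], [0.0000, 4.4347, 1.6536], [0.0000, 0.0000, 2.4356]]

a_1 = (4, -4, 4, 0); ‖a_1‖ = 6.9282, so e_1 = (0.5774, -0.5774, 0.5774, 0.0000).
e_1·a_2 = 0.5774·4 + (-0.5774)·0 + 0.5774·4 + 0.0000·(-3) = 4.6188.
u_2 = a_2 − 4.6188·e_1 = (1.3333, 2.6667, 1.3333, -3.0000).
‖u_2‖ = 4.4347, so e_2 = (0.3007, 0.6013, 0.3007, -0.6765).
e_1·a_3 = 0.5774·4 + (-0.5774)·(-2) + 0.5774·1 + 0.0000·(-2) = 4.0415; e_2·a_3 = 0.3007·4 + 0.6013·(-2) + 0.3007·1 + (-0.6765)·(-2) = 1.6536.
u_3 = a_3 − 4.0415·e_1 − 1.6536·e_2 = (1.1695, -0.6610, -1.8305, -0.8814).
‖u_3‖ = 2.4356, so e_3 = (0.4802, -0.2714, -0.7516, -0.3619).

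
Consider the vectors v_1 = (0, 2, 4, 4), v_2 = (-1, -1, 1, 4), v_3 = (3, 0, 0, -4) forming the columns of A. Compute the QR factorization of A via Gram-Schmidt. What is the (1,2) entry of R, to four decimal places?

q_1 = v_1/‖v_1‖ = (0, 2, 4, 4)/6.0000 = (0.0000, 0.3333, 0.6667, 0.6667).
r_{12} = q_1·v_2 = 3.0000.

r_{12} = 3.0000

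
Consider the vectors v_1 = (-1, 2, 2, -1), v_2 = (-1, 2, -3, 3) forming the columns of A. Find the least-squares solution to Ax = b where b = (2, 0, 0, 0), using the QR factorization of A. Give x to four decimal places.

v_1 = (-1, 2, 2, -1); ‖v_1‖ = 3.1623, so q_1 = (-0.3162, 0.6325, 0.6325, -0.3162).
q_1·v_2 = (-0.3162)·(-1) + 0.6325·2 + 0.6325·(-3) + (-0.3162)·3 = -1.2649.
u_2 = v_2 + 1.2649·q_1 = (-1.4000, 2.8000, -2.2000, 2.6000).
‖u_2‖ = 4.6260, so q_2 = (-0.3026, 0.6053, -0.4756, 0.5620).
Qᵀb = (-0.6325, -0.6053).
Back-substitute: x_2 = -0.6053/4.6260 = -0.1308.
x_1 = (-0.6325 + 1.2649·(-0.1308))/3.1623 = -0.2523.

x = (-0.2523, -0.1308)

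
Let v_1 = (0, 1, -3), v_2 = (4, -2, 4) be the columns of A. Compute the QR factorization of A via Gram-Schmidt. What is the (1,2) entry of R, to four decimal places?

r_{12} = -4.4272

q_1 = v_1/‖v_1‖ = (0, 1, -3)/3.1623 = (0.0000, 0.3162, -0.9487).
r_{12} = q_1·v_2 = -4.4272.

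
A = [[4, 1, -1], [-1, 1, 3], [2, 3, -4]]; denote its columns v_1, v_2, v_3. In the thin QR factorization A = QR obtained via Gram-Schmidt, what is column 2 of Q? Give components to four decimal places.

q_2 = (-0.2673, 0.5345, 0.8018)

q_1 = v_1/‖v_1‖ = (4, -1, 2)/4.5826 = (0.8729, -0.2182, 0.4364).
r_{12} = q_1·v_2 = 1.9640.
u_2 = v_2 − 1.9640·q_1 = (-0.7143, 1.4286, 2.1429).
‖u_2‖ = 2.6726, so q_2 = (-0.2673, 0.5345, 0.8018).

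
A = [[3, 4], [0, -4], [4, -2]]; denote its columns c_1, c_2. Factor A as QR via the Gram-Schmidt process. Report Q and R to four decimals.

e_1 = c_1/‖c_1‖ = (3, 0, 4)/5.0000 = (0.6000, 0.0000, 0.8000).
r_{12} = e_1·c_2 = 0.8000.
u_2 = c_2 − 0.8000·e_1 = (3.5200, -4.0000, -2.6400).
‖u_2‖ = 5.9464, so e_2 = (0.5920, -0.6727, -0.4440).

Q = [[0.6000, 0.5920], [0.0000, -0.6727], [0.8000, -0.4440]], R = [[5.0000, 0.8000], [0.0000, 5.9464]]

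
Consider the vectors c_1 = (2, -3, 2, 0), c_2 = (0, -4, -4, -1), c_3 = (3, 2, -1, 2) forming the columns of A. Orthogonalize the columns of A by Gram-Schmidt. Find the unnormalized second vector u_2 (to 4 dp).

c_1 = (2, -3, 2, 0); ‖c_1‖ = 4.1231, so q_1 = (0.4851, -0.7276, 0.4851, 0.0000).
q_1·c_2 = 0.4851·0 + (-0.7276)·(-4) + 0.4851·(-4) + 0.0000·(-1) = 0.9701.
u_2 = c_2 − 0.9701·q_1 = (-0.4706, -3.2941, -4.4706, -1.0000).

u_2 = (-0.4706, -3.2941, -4.4706, -1.0000)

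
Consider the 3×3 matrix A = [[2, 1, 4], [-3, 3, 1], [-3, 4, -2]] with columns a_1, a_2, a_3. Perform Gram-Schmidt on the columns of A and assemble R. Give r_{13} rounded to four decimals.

a_1 = (2, -3, -3); ‖a_1‖ = 4.6904, so e_1 = (0.4264, -0.6396, -0.6396).
r_{13} = e_1·a_3 = 2.3452.

r_{13} = 2.3452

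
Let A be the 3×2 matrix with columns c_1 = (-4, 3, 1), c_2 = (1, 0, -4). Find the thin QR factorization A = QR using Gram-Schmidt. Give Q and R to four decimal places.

Q = [[-0.7845, -0.0605], [0.5883, 0.2421], [0.1961, -0.9684]], R = [[5.0990, -1.5689], [0.0000, 3.8129]]

q_1 = c_1/‖c_1‖ = (-4, 3, 1)/5.0990 = (-0.7845, 0.5883, 0.1961).
r_{12} = q_1·c_2 = -1.5689.
u_2 = c_2 + 1.5689·q_1 = (-0.2308, 0.9231, -3.6923).
‖u_2‖ = 3.8129, so q_2 = (-0.0605, 0.2421, -0.9684).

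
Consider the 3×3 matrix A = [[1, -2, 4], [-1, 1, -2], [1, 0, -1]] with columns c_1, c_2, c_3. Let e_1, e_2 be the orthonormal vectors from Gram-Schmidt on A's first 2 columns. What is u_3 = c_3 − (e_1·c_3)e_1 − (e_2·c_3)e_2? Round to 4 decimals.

c_1 = (1, -1, 1); ‖c_1‖ = 1.7321, so e_1 = (0.5774, -0.5774, 0.5774).
e_1·c_2 = 0.5774·(-2) + (-0.5774)·1 + 0.5774·0 = -1.7321.
u_2 = c_2 + 1.7321·e_1 = (-1.0000, 0.0000, 1.0000).
‖u_2‖ = 1.4142, so e_2 = (-0.7071, 0.0000, 0.7071).
e_1·c_3 = 0.5774·4 + (-0.5774)·(-2) + 0.5774·(-1) = 2.8868; e_2·c_3 = (-0.7071)·4 + (0.0000)·(-2) + 0.7071·(-1) = -3.5355.
u_3 = c_3 − 2.8868·e_1 + 3.5355·e_2 = (-0.1667, -0.3333, -0.1667).

u_3 = (-0.1667, -0.3333, -0.1667)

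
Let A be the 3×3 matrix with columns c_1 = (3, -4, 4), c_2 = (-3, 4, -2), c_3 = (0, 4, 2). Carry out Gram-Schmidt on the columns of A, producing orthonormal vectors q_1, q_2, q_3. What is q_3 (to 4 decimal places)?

q_3 = (0.8000, 0.6000, 0.0000)

q_1 = c_1/‖c_1‖ = (3, -4, 4)/6.4031 = (0.4685, -0.6247, 0.6247).
r_{12} = q_1·c_2 = -5.1537.
u_2 = c_2 + 5.1537·q_1 = (-0.5854, 0.7805, 1.2195).
‖u_2‖ = 1.5617, so q_2 = (-0.3748, 0.4998, 0.7809).
r_{13} = q_1·c_3 = -1.2494; r_{23} = q_2·c_3 = 3.5608.
u_3 = c_3 + 1.2494·q_1 − 3.5608·q_2 = (1.9200, 1.4400, 0.0000).
‖u_3‖ = 2.4000, so q_3 = (0.8000, 0.6000, 0.0000).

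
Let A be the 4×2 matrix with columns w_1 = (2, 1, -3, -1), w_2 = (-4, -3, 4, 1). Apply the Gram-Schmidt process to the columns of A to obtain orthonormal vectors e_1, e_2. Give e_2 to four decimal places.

e_1 = w_1/‖w_1‖ = (2, 1, -3, -1)/3.8730 = (0.5164, 0.2582, -0.7746, -0.2582).
r_{12} = e_1·w_2 = -6.1968.
u_2 = w_2 + 6.1968·e_1 = (-0.8000, -1.4000, -0.8000, -0.6000).
‖u_2‖ = 1.8974, so e_2 = (-0.4216, -0.7379, -0.4216, -0.3162).

e_2 = (-0.4216, -0.7379, -0.4216, -0.3162)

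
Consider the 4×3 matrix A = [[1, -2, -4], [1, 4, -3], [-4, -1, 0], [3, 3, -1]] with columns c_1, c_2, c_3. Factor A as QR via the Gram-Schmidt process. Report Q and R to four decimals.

Q = [[0.1925, -0.5490, -0.8065], [0.1925, 0.7400, -0.5094], [-0.7698, 0.2626, -0.2971], [0.5774, 0.2864, 0.0424]], R = [[5.1962, 2.8868, -1.9245], [0.0000, 4.6547, -0.3103], [0.0000, 0.0000, 4.7117]]

c_1 = (1, 1, -4, 3); ‖c_1‖ = 5.1962, so q_1 = (0.1925, 0.1925, -0.7698, 0.5774).
q_1·c_2 = 0.1925·(-2) + 0.1925·4 + (-0.7698)·(-1) + 0.5774·3 = 2.8868.
u_2 = c_2 − 2.8868·q_1 = (-2.5556, 3.4444, 1.2222, 1.3333).
‖u_2‖ = 4.6547, so q_2 = (-0.5490, 0.7400, 0.2626, 0.2864).
q_1·c_3 = 0.1925·(-4) + 0.1925·(-3) + (-0.7698)·0 + 0.5774·(-1) = -1.9245; q_2·c_3 = (-0.5490)·(-4) + 0.7400·(-3) + 0.2626·0 + 0.2864·(-1) = -0.3103.
u_3 = c_3 + 1.9245·q_1 + 0.3103·q_2 = (-3.8000, -2.4000, -1.4000, 0.2000).
‖u_3‖ = 4.7117, so q_3 = (-0.8065, -0.5094, -0.2971, 0.0424).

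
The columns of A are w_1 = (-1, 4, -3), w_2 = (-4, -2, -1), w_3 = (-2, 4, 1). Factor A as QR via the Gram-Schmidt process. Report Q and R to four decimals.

w_1 = (-1, 4, -3); ‖w_1‖ = 5.0990, so e_1 = (-0.1961, 0.7845, -0.5883).
e_1·w_2 = (-0.1961)·(-4) + 0.7845·(-2) + (-0.5883)·(-1) = -0.1961.
u_2 = w_2 + 0.1961·e_1 = (-4.0385, -1.8462, -1.1154).
‖u_2‖ = 4.5784, so e_2 = (-0.8821, -0.4032, -0.2436).
e_1·w_3 = (-0.1961)·(-2) + 0.7845·4 + (-0.5883)·1 = 2.9417; e_2·w_3 = (-0.8821)·(-2) + (-0.4032)·4 + (-0.2436)·1 = -0.0924.
u_3 = w_3 − 2.9417·e_1 + 0.0924·e_2 = (-1.5046, 1.6550, 2.7083).
‖u_3‖ = 3.5125, so e_3 = (-0.4284, 0.4712, 0.7710).

Q = [[-0.1961, -0.8821, -0.4284], [0.7845, -0.4032, 0.4712], [-0.5883, -0.2436, 0.7710]], R = [[5.0990, -0.1961, 2.9417], [0.0000, 4.5784, -0.0924], [0.0000, 0.0000, 3.5125]]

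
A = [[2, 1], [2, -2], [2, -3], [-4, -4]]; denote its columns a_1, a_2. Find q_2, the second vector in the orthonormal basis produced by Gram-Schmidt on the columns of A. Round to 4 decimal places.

q_2 = (0.0814, -0.4885, -0.6784, -0.5427)

q_1 = a_1/‖a_1‖ = (2, 2, 2, -4)/5.2915 = (0.3780, 0.3780, 0.3780, -0.7559).
r_{12} = q_1·a_2 = 1.5119.
u_2 = a_2 − 1.5119·q_1 = (0.4286, -2.5714, -3.5714, -2.8571).
‖u_2‖ = 5.2644, so q_2 = (0.0814, -0.4885, -0.6784, -0.5427).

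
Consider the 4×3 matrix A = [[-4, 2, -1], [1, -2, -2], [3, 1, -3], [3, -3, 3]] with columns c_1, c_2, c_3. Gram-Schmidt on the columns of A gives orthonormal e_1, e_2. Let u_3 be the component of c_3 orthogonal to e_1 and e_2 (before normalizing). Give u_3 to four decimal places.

u_3 = (-0.6257, -3.3690, -1.1551, 1.4439)

e_1 = c_1/‖c_1‖ = (-4, 1, 3, 3)/5.9161 = (-0.6761, 0.1690, 0.5071, 0.5071).
r_{12} = e_1·c_2 = -2.7045.
u_2 = c_2 + 2.7045·e_1 = (0.1714, -1.5429, 2.3714, -1.6286).
‖u_2‖ = 3.2689, so e_2 = (0.0524, -0.4720, 0.7255, -0.4982).
r_{13} = e_1·c_3 = 0.3381; r_{23} = e_2·c_3 = -2.7794.
u_3 = c_3 − 0.3381·e_1 + 2.7794·e_2 = (-0.6257, -3.3690, -1.1551, 1.4439).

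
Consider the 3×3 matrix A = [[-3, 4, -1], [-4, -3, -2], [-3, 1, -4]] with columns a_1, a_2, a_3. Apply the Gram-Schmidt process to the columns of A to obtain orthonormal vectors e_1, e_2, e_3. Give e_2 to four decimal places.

e_2 = (0.7363, -0.6609, 0.1449)

e_1 = a_1/‖a_1‖ = (-3, -4, -3)/5.8310 = (-0.5145, -0.6860, -0.5145).
r_{12} = e_1·a_2 = -0.5145.
u_2 = a_2 + 0.5145·e_1 = (3.7353, -3.3529, 0.7353).
‖u_2‖ = 5.0730, so e_2 = (0.7363, -0.6609, 0.1449).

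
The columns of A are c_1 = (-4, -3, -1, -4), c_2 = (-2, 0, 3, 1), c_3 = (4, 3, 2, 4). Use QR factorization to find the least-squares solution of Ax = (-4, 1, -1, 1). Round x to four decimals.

c_1 = (-4, -3, -1, -4); ‖c_1‖ = 6.4807, so q_1 = (-0.6172, -0.4629, -0.1543, -0.6172).
q_1·c_2 = (-0.6172)·(-2) + (-0.4629)·0 + (-0.1543)·3 + (-0.6172)·1 = 0.1543.
u_2 = c_2 − 0.1543·q_1 = (-1.9048, 0.0714, 3.0238, 1.0952).
‖u_2‖ = 3.7385, so q_2 = (-0.5095, 0.0191, 0.8088, 0.2930).
q_1·c_3 = (-0.6172)·4 + (-0.4629)·3 + (-0.1543)·2 + (-0.6172)·4 = -6.6350; q_2·c_3 = (-0.5095)·4 + 0.0191·3 + 0.8088·2 + 0.2930·4 = 0.8088.
u_3 = c_3 + 6.6350·q_1 − 0.8088·q_2 = (0.3169, -0.0869, 0.3220, -0.3322).
‖u_3‖ = 0.5674, so q_3 = (0.5584, -0.1531, 0.5674, -0.5854).
Qᵀb = (1.5430, 1.5412, -3.5397).
Back-substitute: x_3 = -3.5397/0.5674 = -6.2381.
x_2 = (1.5412 − 0.8088·(-6.2381))/3.7385 = 1.7619.
x_1 = (1.5430 − 0.1543·1.7619 + 6.6350·(-6.2381))/6.4807 = -6.1905.

x = (-6.1905, 1.7619, -6.2381)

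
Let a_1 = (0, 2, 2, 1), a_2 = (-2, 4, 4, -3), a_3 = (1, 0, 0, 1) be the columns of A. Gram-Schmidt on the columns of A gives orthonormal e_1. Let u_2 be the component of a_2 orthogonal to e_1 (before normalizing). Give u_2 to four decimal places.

u_2 = (-2.0000, 1.1111, 1.1111, -4.4444)

a_1 = (0, 2, 2, 1); ‖a_1‖ = 3.0000, so e_1 = (0.0000, 0.6667, 0.6667, 0.3333).
e_1·a_2 = 0.0000·(-2) + 0.6667·4 + 0.6667·4 + 0.3333·(-3) = 4.3333.
u_2 = a_2 − 4.3333·e_1 = (-2.0000, 1.1111, 1.1111, -4.4444).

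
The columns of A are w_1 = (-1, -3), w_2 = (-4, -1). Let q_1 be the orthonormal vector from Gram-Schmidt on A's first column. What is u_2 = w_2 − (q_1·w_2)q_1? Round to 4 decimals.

q_1 = w_1/‖w_1‖ = (-1, -3)/3.1623 = (-0.3162, -0.9487).
r_{12} = q_1·w_2 = 2.2136.
u_2 = w_2 − 2.2136·q_1 = (-3.3000, 1.1000).

u_2 = (-3.3000, 1.1000)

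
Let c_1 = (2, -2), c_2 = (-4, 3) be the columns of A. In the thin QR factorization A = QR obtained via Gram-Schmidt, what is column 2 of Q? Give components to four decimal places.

q_2 = (-0.7071, -0.7071)

c_1 = (2, -2); ‖c_1‖ = 2.8284, so q_1 = (0.7071, -0.7071).
q_1·c_2 = 0.7071·(-4) + (-0.7071)·3 = -4.9497.
u_2 = c_2 + 4.9497·q_1 = (-0.5000, -0.5000).
‖u_2‖ = 0.7071, so q_2 = (-0.7071, -0.7071).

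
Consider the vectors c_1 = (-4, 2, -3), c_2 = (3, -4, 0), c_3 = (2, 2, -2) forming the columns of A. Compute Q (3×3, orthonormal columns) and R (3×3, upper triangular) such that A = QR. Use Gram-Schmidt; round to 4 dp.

Q = [[-0.7428, 0.0721, 0.6656], [0.3714, -0.7828, 0.4992], [-0.5571, -0.6180, -0.5547]], R = [[5.3852, -3.7139, 0.3714], [0.0000, 3.3477, -0.1854], [0.0000, 0.0000, 3.4391]]

c_1 = (-4, 2, -3); ‖c_1‖ = 5.3852, so q_1 = (-0.7428, 0.3714, -0.5571).
q_1·c_2 = (-0.7428)·3 + 0.3714·(-4) + (-0.5571)·0 = -3.7139.
u_2 = c_2 + 3.7139·q_1 = (0.2414, -2.6207, -2.0690).
‖u_2‖ = 3.3477, so q_2 = (0.0721, -0.7828, -0.6180).
q_1·c_3 = (-0.7428)·2 + 0.3714·2 + (-0.5571)·(-2) = 0.3714; q_2·c_3 = 0.0721·2 + (-0.7828)·2 + (-0.6180)·(-2) = -0.1854.
u_3 = c_3 − 0.3714·q_1 + 0.1854·q_2 = (2.2892, 1.7169, -1.9077).
‖u_3‖ = 3.4391, so q_3 = (0.6656, 0.4992, -0.5547).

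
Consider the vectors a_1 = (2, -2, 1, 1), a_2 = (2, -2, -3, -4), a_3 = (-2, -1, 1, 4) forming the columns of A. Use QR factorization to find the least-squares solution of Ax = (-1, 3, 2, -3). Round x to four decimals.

a_1 = (2, -2, 1, 1); ‖a_1‖ = 3.1623, so q_1 = (0.6325, -0.6325, 0.3162, 0.3162).
q_1·a_2 = 0.6325·2 + (-0.6325)·(-2) + 0.3162·(-3) + 0.3162·(-4) = 0.3162.
u_2 = a_2 − 0.3162·q_1 = (1.8000, -1.8000, -3.1000, -4.1000).
‖u_2‖ = 5.7359, so q_2 = (0.3138, -0.3138, -0.5405, -0.7148).
q_1·a_3 = 0.6325·(-2) + (-0.6325)·(-1) + 0.3162·1 + 0.3162·4 = 0.9487; q_2·a_3 = 0.3138·(-2) + (-0.3138)·(-1) + (-0.5405)·1 + (-0.7148)·4 = -3.7135.
u_3 = a_3 − 0.9487·q_1 + 3.7135·q_2 = (-1.4347, -1.5653, -1.3070, 1.0456).
‖u_3‖ = 2.7037, so q_3 = (-0.5306, -0.5790, -0.4834, 0.3867).
Qᵀb = (-2.8460, -0.1918, -3.3333).
Back-substitute: x_3 = -3.3333/2.7037 = -1.2328.
x_2 = (-0.1918 + 3.7135·(-1.2328))/5.7359 = -0.8316.
x_1 = (-2.8460 − 0.3162·(-0.8316) − 0.9487·(-1.2328))/3.1623 = -0.4470.

x = (-0.4470, -0.8316, -1.2328)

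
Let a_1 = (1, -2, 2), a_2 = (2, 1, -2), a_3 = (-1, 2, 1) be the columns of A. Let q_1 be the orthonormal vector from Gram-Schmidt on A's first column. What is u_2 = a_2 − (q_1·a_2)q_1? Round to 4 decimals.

u_2 = (2.4444, 0.1111, -1.1111)

a_1 = (1, -2, 2); ‖a_1‖ = 3.0000, so q_1 = (0.3333, -0.6667, 0.6667).
q_1·a_2 = 0.3333·2 + (-0.6667)·1 + 0.6667·(-2) = -1.3333.
u_2 = a_2 + 1.3333·q_1 = (2.4444, 0.1111, -1.1111).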